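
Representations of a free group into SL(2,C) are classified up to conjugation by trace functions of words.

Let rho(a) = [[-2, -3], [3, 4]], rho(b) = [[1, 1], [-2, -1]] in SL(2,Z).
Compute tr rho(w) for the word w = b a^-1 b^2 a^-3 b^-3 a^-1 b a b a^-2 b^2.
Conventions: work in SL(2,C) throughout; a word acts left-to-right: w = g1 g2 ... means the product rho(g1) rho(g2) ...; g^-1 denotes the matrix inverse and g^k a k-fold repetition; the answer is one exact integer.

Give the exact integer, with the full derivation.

rho(b) = [[1, 1], [-2, -1]]
... * rho(a^-1) = [[4, 3], [-3, -2]]  ->  [[1, 1], [-5, -4]]
... * rho(b) = [[1, 1], [-2, -1]]  ->  [[-1, 0], [3, -1]]
... * rho(b) = [[1, 1], [-2, -1]]  ->  [[-1, -1], [5, 4]]
... * rho(a^-1) = [[4, 3], [-3, -2]]  ->  [[-1, -1], [8, 7]]
... * rho(a^-1) = [[4, 3], [-3, -2]]  ->  [[-1, -1], [11, 10]]
... * rho(a^-1) = [[4, 3], [-3, -2]]  ->  [[-1, -1], [14, 13]]
... * rho(b^-1) = [[-1, -1], [2, 1]]  ->  [[-1, 0], [12, -1]]
... * rho(b^-1) = [[-1, -1], [2, 1]]  ->  [[1, 1], [-14, -13]]
... * rho(b^-1) = [[-1, -1], [2, 1]]  ->  [[1, 0], [-12, 1]]
... * rho(a^-1) = [[4, 3], [-3, -2]]  ->  [[4, 3], [-51, -38]]
... * rho(b) = [[1, 1], [-2, -1]]  ->  [[-2, 1], [25, -13]]
... * rho(a) = [[-2, -3], [3, 4]]  ->  [[7, 10], [-89, -127]]
... * rho(b) = [[1, 1], [-2, -1]]  ->  [[-13, -3], [165, 38]]
... * rho(a^-1) = [[4, 3], [-3, -2]]  ->  [[-43, -33], [546, 419]]
... * rho(a^-1) = [[4, 3], [-3, -2]]  ->  [[-73, -63], [927, 800]]
... * rho(b) = [[1, 1], [-2, -1]]  ->  [[53, -10], [-673, 127]]
... * rho(b) = [[1, 1], [-2, -1]]  ->  [[73, 63], [-927, -800]]
tr = 73 + -800 = -727

-727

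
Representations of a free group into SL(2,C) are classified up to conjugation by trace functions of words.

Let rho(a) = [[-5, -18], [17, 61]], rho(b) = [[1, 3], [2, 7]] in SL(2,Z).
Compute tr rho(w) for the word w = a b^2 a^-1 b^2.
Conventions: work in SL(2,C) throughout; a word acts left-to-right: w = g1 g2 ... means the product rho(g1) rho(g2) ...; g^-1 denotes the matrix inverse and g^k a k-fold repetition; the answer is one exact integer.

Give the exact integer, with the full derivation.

rho(a) = [[-5, -18], [17, 61]]
... * rho(b) = [[1, 3], [2, 7]]  ->  [[-41, -141], [139, 478]]
... * rho(b) = [[1, 3], [2, 7]]  ->  [[-323, -1110], [1095, 3763]]
... * rho(a^-1) = [[61, 18], [-17, -5]]  ->  [[-833, -264], [2824, 895]]
... * rho(b) = [[1, 3], [2, 7]]  ->  [[-1361, -4347], [4614, 14737]]
... * rho(b) = [[1, 3], [2, 7]]  ->  [[-10055, -34512], [34088, 117001]]
tr = -10055 + 117001 = 106946

106946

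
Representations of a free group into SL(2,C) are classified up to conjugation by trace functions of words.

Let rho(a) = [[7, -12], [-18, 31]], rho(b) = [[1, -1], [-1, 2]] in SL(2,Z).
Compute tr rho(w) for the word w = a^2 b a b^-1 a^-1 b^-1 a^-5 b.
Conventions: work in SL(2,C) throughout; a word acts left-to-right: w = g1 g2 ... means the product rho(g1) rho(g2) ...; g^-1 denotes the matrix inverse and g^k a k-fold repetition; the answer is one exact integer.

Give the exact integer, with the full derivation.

rho(a) = [[7, -12], [-18, 31]]
... * rho(a) = [[7, -12], [-18, 31]]  ->  [[265, -456], [-684, 1177]]
... * rho(b) = [[1, -1], [-1, 2]]  ->  [[721, -1177], [-1861, 3038]]
... * rho(a) = [[7, -12], [-18, 31]]  ->  [[26233, -45139], [-67711, 116510]]
... * rho(b^-1) = [[2, 1], [1, 1]]  ->  [[7327, -18906], [-18912, 48799]]
... * rho(a^-1) = [[31, 12], [18, 7]]  ->  [[-113171, -44418], [292110, 114649]]
... * rho(b^-1) = [[2, 1], [1, 1]]  ->  [[-270760, -157589], [698869, 406759]]
... * rho(a^-1) = [[31, 12], [18, 7]]  ->  [[-11230162, -4352243], [28986601, 11233741]]
... * rho(a^-1) = [[31, 12], [18, 7]]  ->  [[-426475396, -165227645], [1100791969, 426475399]]
... * rho(a^-1) = [[31, 12], [18, 7]]  ->  [[-16194834886, -6274298267], [41801108221, 16194831421]]
... * rho(a^-1) = [[31, 12], [18, 7]]  ->  [[-614977250272, -238258106501], [1587341320429, 614977118599]]
... * rho(a^-1) = [[31, 12], [18, 7]]  ->  [[-23352940675450, -9047533748771], [60277169068081, 23352935675341]]
... * rho(b) = [[1, -1], [-1, 2]]  ->  [[-14305406926679, 5257873177908], [36924233392740, -13571297717399]]
tr = -14305406926679 + -13571297717399 = -27876704644078

-27876704644078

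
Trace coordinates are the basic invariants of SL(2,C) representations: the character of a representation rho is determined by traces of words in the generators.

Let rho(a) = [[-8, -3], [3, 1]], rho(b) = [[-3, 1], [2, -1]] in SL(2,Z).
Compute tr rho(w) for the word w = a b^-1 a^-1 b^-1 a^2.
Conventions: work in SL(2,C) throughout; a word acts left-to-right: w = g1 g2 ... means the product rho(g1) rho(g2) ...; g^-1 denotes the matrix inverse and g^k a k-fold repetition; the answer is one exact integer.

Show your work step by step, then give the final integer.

4913

rho(a) = [[-8, -3], [3, 1]]
... * rho(b^-1) = [[-1, -1], [-2, -3]]  ->  [[14, 17], [-5, -6]]
... * rho(a^-1) = [[1, 3], [-3, -8]]  ->  [[-37, -94], [13, 33]]
... * rho(b^-1) = [[-1, -1], [-2, -3]]  ->  [[225, 319], [-79, -112]]
... * rho(a) = [[-8, -3], [3, 1]]  ->  [[-843, -356], [296, 125]]
... * rho(a) = [[-8, -3], [3, 1]]  ->  [[5676, 2173], [-1993, -763]]
tr = 5676 + -763 = 4913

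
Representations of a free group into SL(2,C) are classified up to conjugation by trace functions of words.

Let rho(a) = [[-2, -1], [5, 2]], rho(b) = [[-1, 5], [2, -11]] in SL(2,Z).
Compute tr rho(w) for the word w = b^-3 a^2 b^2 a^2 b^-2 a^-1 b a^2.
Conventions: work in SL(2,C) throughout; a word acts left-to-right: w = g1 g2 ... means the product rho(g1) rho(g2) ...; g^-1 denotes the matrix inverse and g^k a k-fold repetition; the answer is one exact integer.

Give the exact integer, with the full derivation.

36

rho(b^-1) = [[-11, -5], [-2, -1]]
... * rho(b^-1) = [[-11, -5], [-2, -1]]  ->  [[131, 60], [24, 11]]
... * rho(b^-1) = [[-11, -5], [-2, -1]]  ->  [[-1561, -715], [-286, -131]]
... * rho(a) = [[-2, -1], [5, 2]]  ->  [[-453, 131], [-83, 24]]
... * rho(a) = [[-2, -1], [5, 2]]  ->  [[1561, 715], [286, 131]]
... * rho(b) = [[-1, 5], [2, -11]]  ->  [[-131, -60], [-24, -11]]
... * rho(b) = [[-1, 5], [2, -11]]  ->  [[11, 5], [2, 1]]
... * rho(a) = [[-2, -1], [5, 2]]  ->  [[3, -1], [1, 0]]
... * rho(a) = [[-2, -1], [5, 2]]  ->  [[-11, -5], [-2, -1]]
... * rho(b^-1) = [[-11, -5], [-2, -1]]  ->  [[131, 60], [24, 11]]
... * rho(b^-1) = [[-11, -5], [-2, -1]]  ->  [[-1561, -715], [-286, -131]]
... * rho(a^-1) = [[2, 1], [-5, -2]]  ->  [[453, -131], [83, -24]]
... * rho(b) = [[-1, 5], [2, -11]]  ->  [[-715, 3706], [-131, 679]]
... * rho(a) = [[-2, -1], [5, 2]]  ->  [[19960, 8127], [3657, 1489]]
... * rho(a) = [[-2, -1], [5, 2]]  ->  [[715, -3706], [131, -679]]
tr = 715 + -679 = 36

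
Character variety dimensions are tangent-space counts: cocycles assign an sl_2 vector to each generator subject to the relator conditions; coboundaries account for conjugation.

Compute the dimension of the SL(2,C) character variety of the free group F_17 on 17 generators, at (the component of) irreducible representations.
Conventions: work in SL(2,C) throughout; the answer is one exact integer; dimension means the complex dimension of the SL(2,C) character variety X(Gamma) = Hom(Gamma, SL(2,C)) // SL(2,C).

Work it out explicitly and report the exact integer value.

Gamma = F_17 has 17 generators and no relators.
A cocycle picks one sl_2 vector per generator freely, giving dim Z^1 = 3*17 = 51.
At an irreducible rho the centralizer of the image in sl_2 is 0, so the coboundary map sl_2 -> Z^1 is injective: dim B^1 = 3.
Therefore dim X = 51 - 3 = 48.

48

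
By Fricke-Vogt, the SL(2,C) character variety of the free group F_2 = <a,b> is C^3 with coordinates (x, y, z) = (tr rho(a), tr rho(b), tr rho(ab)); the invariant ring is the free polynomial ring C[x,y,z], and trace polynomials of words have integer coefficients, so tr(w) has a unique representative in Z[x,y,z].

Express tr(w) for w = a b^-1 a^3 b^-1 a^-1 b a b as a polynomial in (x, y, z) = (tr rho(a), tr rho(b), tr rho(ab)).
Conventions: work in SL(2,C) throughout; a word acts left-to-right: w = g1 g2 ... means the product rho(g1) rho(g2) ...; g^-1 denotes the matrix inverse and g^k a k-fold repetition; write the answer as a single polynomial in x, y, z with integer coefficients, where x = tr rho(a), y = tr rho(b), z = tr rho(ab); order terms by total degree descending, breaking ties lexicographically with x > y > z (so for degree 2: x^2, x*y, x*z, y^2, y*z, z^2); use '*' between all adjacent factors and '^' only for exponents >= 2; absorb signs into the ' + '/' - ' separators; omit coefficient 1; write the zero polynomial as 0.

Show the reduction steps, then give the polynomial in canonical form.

-x^4*y^2*z^2 + x^5*y*z + x^3*y^3*z + 2*x^3*y*z^3 - x^4*z^2 + x^2*y^2*z^2 - x^2*z^4 - 6*x^3*y*z - 2*x*y^3*z - 3*x*y*z^3 + x^4 + 5*x^2*z^2 + y^2*z^2 + z^4 + 8*x*y*z - 4*x^2 - 4*z^2 + 2

trace(a b a) = trace(a) * trace(b a) - trace(b)   [square of a] = x*z - y
trace(a b a^2) = trace(a) * trace(a b a) - trace(a b)   [square of a] = x^2*z - x*y - z
trace(a^3 b a) = trace(a) * trace(a b a^2) - trace(a b a)   [square of a] = x^3*z - x^2*y - 2*x*z + y
trace(a^4 b a) = trace(a) * trace(a^3 b a) - trace(a^3 b)   [square of a] = x^4*z - x^3*y - 3*x^2*z + 2*x*y + z
trace(b a b a) = trace(b a) * trace(b a) - trace(1)   [split at a repeated b] = z^2 - 2
trace(b a b) = trace(b) * trace(a b) - trace(a)   [square of b] = y*z - x
trace(a b a b a) = trace(a) * trace(b a b a) - trace(b a b)   [square of a] = x*z^2 - y*z - x
trace(a^2 b a b a) = trace(a) * trace(a b a b a) - trace(a b a b)   [square of a] = x^2*z^2 - x*y*z - x^2 - z^2 + 2
trace(a^4 b a b) = trace(a) * trace(a^2 b a b a) - trace(a^2 b a b)   [square of a] = x^3*z^2 - x^2*y*z - x^3 - 2*x*z^2 + y*z + 3*x
trace(a b a b^-1 a^3) = trace(a^4 b a) * trace(b) - trace(a^4 b a b)   [inverse elimination on b] = x^4*y*z - x^3*y^2 - x^3*z^2 - 2*x^2*y*z + x^3 + 2*x*y^2 + 2*x*z^2 - 3*x
trace(a^4 b a b a) = trace(a) * trace(a^3 b a b a) - trace(a^3 b a b)   [square of a] = x^4*z^2 - x^3*y*z - x^4 - 3*x^2*z^2 + 2*x*y*z + 4*x^2 + z^2 - 2
trace(b a b a b a) = trace(b a) * trace(b a b a) - trace(b^-1 a^-1)   [split at a repeated b] = z^3 - 3*z
trace(b a b a b) = trace(b) * trace(a b a b) - trace(a b a)   [square of b] = y*z^2 - x*z - y
trace(a b a b a b a) = trace(a) * trace(b a b a b a) - trace(b a b a b)   [square of a] = x*z^3 - y*z^2 - 2*x*z + y
trace(b a b a b a^3) = trace(a) * trace(a b a b a b a) - trace(a b a b a b)   [square of a] = x^2*z^3 - x*y*z^2 - 2*x^2*z - z^3 + x*y + 3*z
trace(a^4 b a b a b) = trace(a) * trace(b a b a b a^3) - trace(b a b a b a^2)   [square of a] = x^3*z^3 - x^2*y*z^2 - 2*x^3*z - 2*x*z^3 + x^2*y + y*z^2 + 5*x*z - y
trace(a b a b a b^-1 a^3) = trace(a^4 b a b a) * trace(b) - trace(a^4 b a b a b)   [inverse elimination on b] = x^4*y*z^2 - x^3*y^2*z - x^3*z^3 - x^4*y - 2*x^2*y*z^2 + 2*x^3*z + 2*x*y^2*z + 2*x*z^3 + 3*x^2*y - 5*x*z - y
trace(b a b a b a b a) = trace(a b) * trace(a b a b a b) - trace(a^-1 b^-1 a^-1 b^-1)   [split at a repeated a] = z^4 - 4*z^2 + 2
trace(b a b a b a b) = trace(b) * trace(a b a b a b) - trace(a b a b a)   [square of b] = y*z^3 - x*z^2 - 2*y*z + x
trace(b a b a b a b a^2) = trace(a) * trace(b a b a b a b a) - trace(b a b a b a b)   [square of a] = x*z^4 - y*z^3 - 3*x*z^2 + 2*y*z + x
trace(a^3 b a b a b a b) = trace(a) * trace(b a b a b a b a^2) - trace(b a b a b a b a)   [square of a] = x^2*z^4 - x*y*z^3 - 3*x^2*z^2 - z^4 + 2*x*y*z + x^2 + 4*z^2 - 2
trace(a b a b a b^-1 a^3 b) = trace(a^3 b a b a b a) * trace(b) - trace(a^3 b a b a b a b)   [inverse elimination on b] = x^3*y*z^3 - x^2*y^2*z^2 - x^2*z^4 - 2*x^3*y*z - x*y*z^3 + x^2*y^2 + 3*x^2*z^2 + y^2*z^2 + z^4 + 3*x*y*z - x^2 - y^2 - 4*z^2 + 2
trace(b a b a b^-1 a^3 b^-1 a) = trace(a b a b a b^-1 a^3) * trace(b) - trace(a b a b a b^-1 a^3 b)   [inverse elimination on b] = x^4*y^2*z^2 - x^3*y^3*z - 2*x^3*y*z^3 - x^4*y^2 - x^2*y^2*z^2 + x^2*z^4 + 4*x^3*y*z + 2*x*y^3*z + 3*x*y*z^3 + 2*x^2*y^2 - 3*x^2*z^2 - y^2*z^2 - z^4 - 8*x*y*z + x^2 + 4*z^2 - 2
trace(a b^-1 a^3 b^-1 a^-1 b a b) = trace(b a b a b^-1 a^3 b^-1) * trace(a) - trace(b a b a b^-1 a^3 b^-1 a)   [inverse elimination on a] = -x^4*y^2*z^2 + x^5*y*z + x^3*y^3*z + 2*x^3*y*z^3 - x^4*z^2 + x^2*y^2*z^2 - x^2*z^4 - 6*x^3*y*z - 2*x*y^3*z - 3*x*y*z^3 + x^4 + 5*x^2*z^2 + y^2*z^2 + z^4 + 8*x*y*z - 4*x^2 - 4*z^2 + 2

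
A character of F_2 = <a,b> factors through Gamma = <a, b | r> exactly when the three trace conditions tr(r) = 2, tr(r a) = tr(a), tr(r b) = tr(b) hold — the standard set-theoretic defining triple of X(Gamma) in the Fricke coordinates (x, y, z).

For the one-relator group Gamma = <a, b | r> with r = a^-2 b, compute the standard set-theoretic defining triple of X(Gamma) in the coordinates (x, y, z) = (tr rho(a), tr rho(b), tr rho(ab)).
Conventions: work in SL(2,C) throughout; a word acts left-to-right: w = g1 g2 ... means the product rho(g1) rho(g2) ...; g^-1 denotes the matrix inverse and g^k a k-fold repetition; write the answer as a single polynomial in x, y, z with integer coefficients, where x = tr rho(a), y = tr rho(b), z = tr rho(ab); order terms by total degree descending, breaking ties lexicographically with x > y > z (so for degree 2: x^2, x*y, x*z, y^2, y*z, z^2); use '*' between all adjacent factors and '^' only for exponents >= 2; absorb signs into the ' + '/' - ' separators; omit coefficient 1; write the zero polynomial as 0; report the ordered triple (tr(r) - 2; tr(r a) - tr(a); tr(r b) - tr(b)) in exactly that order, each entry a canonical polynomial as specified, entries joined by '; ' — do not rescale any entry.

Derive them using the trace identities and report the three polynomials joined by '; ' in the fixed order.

x^2*y - x*z - y - 2; x*y - x - z; x^2*y^2 - x*y*z - x^2 - y^2 - y + 2

trace(a^-1 b) = trace(b) trace(a) - trace(b a) = x*y - z
use: trace(a^-2 b) = trace(a^-1 b) trace(a) - trace(a^-1 b a) = x^2*y - x*z - y
trace(b^2) = trace(b) trace(b) - trace(1) = y^2 - 2
apply: trace(b^2 a) = trace(b) trace(a b) - trace(a) = y*z - x
trace(b^2 a^-1) = trace(b^2) trace(a) - trace(b^2 a) = x*y^2 - y*z - x
apply: trace(a^-2 b^2) = trace(b^2 a^-1) trace(a) - trace(b^2) = x^2*y^2 - x*y*z - x^2 - y^2 + 2
assemble the triple (trace(r) - 2; trace(r a) - x; trace(r b) - y)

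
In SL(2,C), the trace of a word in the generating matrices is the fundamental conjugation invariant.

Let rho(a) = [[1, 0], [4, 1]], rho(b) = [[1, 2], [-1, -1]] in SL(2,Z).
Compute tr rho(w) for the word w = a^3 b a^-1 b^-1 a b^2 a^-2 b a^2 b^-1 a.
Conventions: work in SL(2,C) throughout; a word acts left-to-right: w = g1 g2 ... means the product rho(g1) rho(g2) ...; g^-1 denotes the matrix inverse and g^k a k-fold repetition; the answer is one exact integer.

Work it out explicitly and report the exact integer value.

-32578

rho(a) = [[1, 0], [4, 1]]
... * rho(a) = [[1, 0], [4, 1]]  ->  [[1, 0], [8, 1]]
... * rho(a) = [[1, 0], [4, 1]]  ->  [[1, 0], [12, 1]]
... * rho(b) = [[1, 2], [-1, -1]]  ->  [[1, 2], [11, 23]]
... * rho(a^-1) = [[1, 0], [-4, 1]]  ->  [[-7, 2], [-81, 23]]
... * rho(b^-1) = [[-1, -2], [1, 1]]  ->  [[9, 16], [104, 185]]
... * rho(a) = [[1, 0], [4, 1]]  ->  [[73, 16], [844, 185]]
... * rho(b) = [[1, 2], [-1, -1]]  ->  [[57, 130], [659, 1503]]
... * rho(b) = [[1, 2], [-1, -1]]  ->  [[-73, -16], [-844, -185]]
... * rho(a^-1) = [[1, 0], [-4, 1]]  ->  [[-9, -16], [-104, -185]]
... * rho(a^-1) = [[1, 0], [-4, 1]]  ->  [[55, -16], [636, -185]]
... * rho(b) = [[1, 2], [-1, -1]]  ->  [[71, 126], [821, 1457]]
... * rho(a) = [[1, 0], [4, 1]]  ->  [[575, 126], [6649, 1457]]
... * rho(a) = [[1, 0], [4, 1]]  ->  [[1079, 126], [12477, 1457]]
... * rho(b^-1) = [[-1, -2], [1, 1]]  ->  [[-953, -2032], [-11020, -23497]]
... * rho(a) = [[1, 0], [4, 1]]  ->  [[-9081, -2032], [-105008, -23497]]
tr = -9081 + -23497 = -32578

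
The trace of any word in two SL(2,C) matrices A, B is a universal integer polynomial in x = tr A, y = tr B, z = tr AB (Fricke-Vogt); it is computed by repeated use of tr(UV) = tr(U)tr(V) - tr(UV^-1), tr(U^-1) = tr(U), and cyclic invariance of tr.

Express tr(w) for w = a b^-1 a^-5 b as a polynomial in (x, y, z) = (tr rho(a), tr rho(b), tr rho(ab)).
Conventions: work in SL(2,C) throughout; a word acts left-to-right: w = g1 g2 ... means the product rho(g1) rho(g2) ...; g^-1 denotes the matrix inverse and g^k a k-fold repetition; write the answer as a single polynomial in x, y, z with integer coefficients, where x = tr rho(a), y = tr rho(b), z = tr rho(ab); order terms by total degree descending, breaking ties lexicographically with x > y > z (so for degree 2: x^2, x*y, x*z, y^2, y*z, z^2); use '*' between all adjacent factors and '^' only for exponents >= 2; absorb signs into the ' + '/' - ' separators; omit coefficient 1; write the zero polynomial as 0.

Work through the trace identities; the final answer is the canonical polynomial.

-x^5*y*z + x^6 + x^4*y^2 + x^4*z^2 + 3*x^3*y*z - 6*x^4 - 3*x^2*y^2 - 3*x^2*z^2 - x*y*z + 9*x^2 + y^2 + z^2 - 2

tr(b a b) = tr(b)*tr(a b) - tr(a) = y*z - x
tr(b a b a) = tr(a b)*tr(a b) - tr(1) = z^2 - 2
tr(a^-1 b a b) = tr(b a b)*tr(a) - tr(b a b a) = x*y*z - x^2 - z^2 + 2
tr(b a b^-1 a^-1) = tr(a^-1 b a)*tr(b) - tr(a^-1 b a b) = -x*y*z + x^2 + y^2 + z^2 - 2
and tr(a^-2 b a b^-1) = tr(b a b^-1 a^-1)*tr(a) - tr(b a b^-1) = -x^2*y*z + x^3 + x*y^2 + x*z^2 - 3*x
tr(a^-3 b a b^-1) = tr(a^-2 b a b^-1)*tr(a) - tr(a^-2 b a b^-1 a) = -x^3*y*z + x^4 + x^2*y^2 + x^2*z^2 + x*y*z - 4*x^2 - y^2 - z^2 + 2
next, tr(a^-1 b a b^-1 a^-3) = tr(a^-3 b a b^-1)*tr(a) - tr(a^-3 b a b^-1 a) = -x^4*y*z + x^5 + x^3*y^2 + x^3*z^2 + 2*x^2*y*z - 5*x^3 - 2*x*y^2 - 2*x*z^2 + 5*x
tr(a b^-1 a^-5 b) = tr(a^-1 b a b^-1 a^-3)*tr(a) - tr(a^-1 b a b^-1 a^-2) = -x^5*y*z + x^6 + x^4*y^2 + x^4*z^2 + 3*x^3*y*z - 6*x^4 - 3*x^2*y^2 - 3*x^2*z^2 - x*y*z + 9*x^2 + y^2 + z^2 - 2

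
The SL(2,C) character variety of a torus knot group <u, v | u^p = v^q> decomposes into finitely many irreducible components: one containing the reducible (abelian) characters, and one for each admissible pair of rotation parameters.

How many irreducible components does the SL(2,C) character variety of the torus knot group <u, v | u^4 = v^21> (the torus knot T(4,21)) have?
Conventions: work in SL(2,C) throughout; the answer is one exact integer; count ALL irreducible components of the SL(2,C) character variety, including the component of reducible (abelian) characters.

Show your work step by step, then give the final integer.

Gamma = < u, v | u^4 = v^21 > (torus knot T(4,21)); the central element u^4 = v^21 acts as +I or -I in any irreducible SL(2,C) representation.
On an irreducible component, tr(u) is locked at 2*cos(pi*alpha/4) for some alpha in 1..3, and tr(v) at 2*cos(pi*beta/21) for some beta in 1..20.
The two central values (-1)^alpha I and (-1)^beta I must be the same matrix, so alpha and beta share a parity.
Enumerate parity-matched pairs: 2*10 odd-odd plus 1*10 even-even gives 30.
That is 30 components of irreducible characters, and with the reducible (abelian) component the total is 31.

31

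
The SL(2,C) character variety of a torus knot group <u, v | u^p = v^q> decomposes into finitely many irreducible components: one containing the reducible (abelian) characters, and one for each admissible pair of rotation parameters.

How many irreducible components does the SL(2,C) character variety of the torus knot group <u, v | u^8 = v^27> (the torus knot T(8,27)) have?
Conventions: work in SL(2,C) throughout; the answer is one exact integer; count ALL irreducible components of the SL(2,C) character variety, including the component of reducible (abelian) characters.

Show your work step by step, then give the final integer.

For T(8,27): irreducibility forces the central element u^8 = v^27 to one of +I, -I.
This locks tr(u) to 2*cos(pi*alpha/8), alpha in 1..7, and tr(v) to 2*cos(pi*beta/27), beta in 1..26, on each component of irreducible characters.
The two central values (-1)^alpha I and (-1)^beta I must be the same matrix, so alpha and beta share a parity.
Enumerate parity-matched pairs: 4*13 odd-odd plus 3*13 even-even gives 91.
components with irreducible characters: 91; plus the single component of reducible (abelian) characters: total 92.

92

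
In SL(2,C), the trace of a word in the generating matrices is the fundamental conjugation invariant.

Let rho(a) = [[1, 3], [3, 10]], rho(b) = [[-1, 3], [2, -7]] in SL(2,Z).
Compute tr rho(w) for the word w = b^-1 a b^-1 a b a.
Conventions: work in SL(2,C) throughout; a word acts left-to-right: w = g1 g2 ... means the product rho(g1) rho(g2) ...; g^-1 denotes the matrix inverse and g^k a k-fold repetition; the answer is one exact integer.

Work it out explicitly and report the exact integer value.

-55304

rho(b^-1) = [[-7, -3], [-2, -1]]
... * rho(a) = [[1, 3], [3, 10]]  ->  [[-16, -51], [-5, -16]]
... * rho(b^-1) = [[-7, -3], [-2, -1]]  ->  [[214, 99], [67, 31]]
... * rho(a) = [[1, 3], [3, 10]]  ->  [[511, 1632], [160, 511]]
... * rho(b) = [[-1, 3], [2, -7]]  ->  [[2753, -9891], [862, -3097]]
... * rho(a) = [[1, 3], [3, 10]]  ->  [[-26920, -90651], [-8429, -28384]]
tr = -26920 + -28384 = -55304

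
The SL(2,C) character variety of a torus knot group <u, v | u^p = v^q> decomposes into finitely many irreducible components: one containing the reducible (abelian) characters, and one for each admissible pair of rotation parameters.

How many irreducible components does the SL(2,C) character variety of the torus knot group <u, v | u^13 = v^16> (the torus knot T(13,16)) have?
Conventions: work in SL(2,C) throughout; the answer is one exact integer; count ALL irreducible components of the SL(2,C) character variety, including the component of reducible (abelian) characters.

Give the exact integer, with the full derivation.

Gamma = < u, v | u^13 = v^16 > (torus knot T(13,16)); the central element u^13 = v^16 acts as +I or -I in any irreducible SL(2,C) representation.
This locks tr(u) to 2*cos(pi*alpha/13), alpha in 1..12, and tr(v) to 2*cos(pi*beta/16), beta in 1..15, on each component of irreducible characters.
u^13 = (-1)^alpha I and v^16 = (-1)^beta I must agree, so alpha and beta have equal parity.
count pairs: odd alpha (6 choices) x odd beta (8), plus even alpha (6) x even beta (7): 6*8 + 6*7 = 90.
components with irreducible characters: 90; plus the single component of reducible (abelian) characters: total 91.

91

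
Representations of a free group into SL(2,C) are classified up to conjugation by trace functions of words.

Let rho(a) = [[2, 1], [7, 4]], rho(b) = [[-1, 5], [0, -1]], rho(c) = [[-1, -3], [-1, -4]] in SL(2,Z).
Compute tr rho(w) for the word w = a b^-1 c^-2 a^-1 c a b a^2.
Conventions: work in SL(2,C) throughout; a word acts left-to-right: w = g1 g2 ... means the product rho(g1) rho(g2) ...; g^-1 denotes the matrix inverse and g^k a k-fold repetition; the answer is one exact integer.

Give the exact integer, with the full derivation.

rho(a) = [[2, 1], [7, 4]]
... * rho(b^-1) = [[-1, -5], [0, -1]]  ->  [[-2, -11], [-7, -39]]
... * rho(c^-1) = [[-4, 3], [1, -1]]  ->  [[-3, 5], [-11, 18]]
... * rho(c^-1) = [[-4, 3], [1, -1]]  ->  [[17, -14], [62, -51]]
... * rho(a^-1) = [[4, -1], [-7, 2]]  ->  [[166, -45], [605, -164]]
... * rho(c) = [[-1, -3], [-1, -4]]  ->  [[-121, -318], [-441, -1159]]
... * rho(a) = [[2, 1], [7, 4]]  ->  [[-2468, -1393], [-8995, -5077]]
... * rho(b) = [[-1, 5], [0, -1]]  ->  [[2468, -10947], [8995, -39898]]
... * rho(a) = [[2, 1], [7, 4]]  ->  [[-71693, -41320], [-261296, -150597]]
... * rho(a) = [[2, 1], [7, 4]]  ->  [[-432626, -236973], [-1576771, -863684]]
tr = -432626 + -863684 = -1296310

-1296310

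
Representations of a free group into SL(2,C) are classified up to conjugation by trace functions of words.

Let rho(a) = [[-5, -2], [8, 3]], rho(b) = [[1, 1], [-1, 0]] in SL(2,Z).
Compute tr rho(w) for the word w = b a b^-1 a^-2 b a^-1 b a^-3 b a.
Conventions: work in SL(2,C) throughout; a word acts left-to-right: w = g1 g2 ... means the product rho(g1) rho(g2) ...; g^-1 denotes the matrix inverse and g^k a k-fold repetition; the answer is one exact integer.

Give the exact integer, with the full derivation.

-46550

rho(b) = [[1, 1], [-1, 0]]
... * rho(a) = [[-5, -2], [8, 3]]  ->  [[3, 1], [5, 2]]
... * rho(b^-1) = [[0, -1], [1, 1]]  ->  [[1, -2], [2, -3]]
... * rho(a^-1) = [[3, 2], [-8, -5]]  ->  [[19, 12], [30, 19]]
... * rho(a^-1) = [[3, 2], [-8, -5]]  ->  [[-39, -22], [-62, -35]]
... * rho(b) = [[1, 1], [-1, 0]]  ->  [[-17, -39], [-27, -62]]
... * rho(a^-1) = [[3, 2], [-8, -5]]  ->  [[261, 161], [415, 256]]
... * rho(b) = [[1, 1], [-1, 0]]  ->  [[100, 261], [159, 415]]
... * rho(a^-1) = [[3, 2], [-8, -5]]  ->  [[-1788, -1105], [-2843, -1757]]
... * rho(a^-1) = [[3, 2], [-8, -5]]  ->  [[3476, 1949], [5527, 3099]]
... * rho(a^-1) = [[3, 2], [-8, -5]]  ->  [[-5164, -2793], [-8211, -4441]]
... * rho(b) = [[1, 1], [-1, 0]]  ->  [[-2371, -5164], [-3770, -8211]]
... * rho(a) = [[-5, -2], [8, 3]]  ->  [[-29457, -10750], [-46838, -17093]]
tr = -29457 + -17093 = -46550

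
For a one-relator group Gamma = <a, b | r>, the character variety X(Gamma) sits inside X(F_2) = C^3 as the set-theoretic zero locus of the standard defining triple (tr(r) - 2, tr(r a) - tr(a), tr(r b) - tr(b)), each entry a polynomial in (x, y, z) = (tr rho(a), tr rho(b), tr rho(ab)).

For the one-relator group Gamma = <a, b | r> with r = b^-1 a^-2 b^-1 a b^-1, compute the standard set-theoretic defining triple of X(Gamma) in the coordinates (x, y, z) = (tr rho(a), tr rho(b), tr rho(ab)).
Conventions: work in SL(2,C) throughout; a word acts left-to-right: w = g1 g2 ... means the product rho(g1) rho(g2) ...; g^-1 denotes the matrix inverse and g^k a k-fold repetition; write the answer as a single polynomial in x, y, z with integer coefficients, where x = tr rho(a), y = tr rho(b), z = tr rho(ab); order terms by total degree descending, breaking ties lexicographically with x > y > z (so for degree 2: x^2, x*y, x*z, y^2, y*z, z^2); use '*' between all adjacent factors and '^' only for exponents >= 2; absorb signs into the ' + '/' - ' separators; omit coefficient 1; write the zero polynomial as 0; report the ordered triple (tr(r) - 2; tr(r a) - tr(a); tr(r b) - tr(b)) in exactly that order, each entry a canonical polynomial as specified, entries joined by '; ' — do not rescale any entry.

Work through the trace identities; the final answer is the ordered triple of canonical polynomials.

trace(b^-1) = trace(b) = y
reduce: trace(b a b) = trace(b) trace(a b) - trace(a) = y*z - x
so trace(b a b a) = trace(b a) trace(b a) - trace(1) = z^2 - 2
trace(a b a^-1 b) = trace(b a b) trace(a) - trace(b a b a) = x*y*z - x^2 - z^2 + 2
reduce: trace(a^-1 b^-1 a b) = trace(a b a^-1) trace(b) - trace(a b a^-1 b) = -x*y*z + x^2 + y^2 + z^2 - 2
trace(a^-1 b^-1 a b^-1) = trace(a^-1 b^-1 a) trace(b) - trace(a^-1 b^-1 a b) = x*y*z - x^2 - z^2 + 2
reduce: trace(b^-1 a b^-2 a^-1) = trace(a^-1 b^-1 a b^-1) trace(b) - trace(a^-1 b^-1 a) = x*y^2*z - x^2*y - y*z^2 + y
trace(a b^-1) = trace(a) trace(b) - trace(a b) = x*y - z
trace(b^-1 a b^-1) = trace(a b^-1) trace(b) - trace(a) = x*y^2 - y*z - x
trace(b^-1 a b^-2) = trace(b^-1 a b^-1) trace(b) - trace(b^-1 a) = x*y^3 - y^2*z - 2*x*y + z
reduce: trace(b^-1 a^-2 b^-1 a b^-1) = trace(b^-1 a b^-2 a^-1) trace(a) - trace(b^-1 a b^-2) = x^2*y^2*z - x^3*y - x*y^3 - x*y*z^2 + y^2*z + 3*x*y - z
trace(a^2) = trace(a) trace(a) - trace(1) = x^2 - 2
reduce: trace(a^2 b) = trace(a) trace(b a) - trace(b) = x*z - y
so trace(a b^-1 a) = trace(a^2) trace(b) - trace(a^2 b) = x^2*y - x*z - y
reduce: trace(a^2 b a) = trace(a) trace(a b a) - trace(a b) = x^2*z - x*y - z
trace(a^2 b a b) = trace(a) trace(b a b a) - trace(b a b) = x*z^2 - y*z - x
so trace(a b a b^-1 a) = trace(a^2 b a) trace(b) - trace(a^2 b a b) = x^2*y*z - x*y^2 - x*z^2 + x
reduce: trace(a b a b a b) = trace(b a) trace(b a b a) - trace(b^-1 a^-1) = z^3 - 3*z
so trace(a b a b^-1 a b) = trace(a b a b a) trace(b) - trace(a b a b a b) = x*y*z^2 - y^2*z - z^3 - x*y + 3*z
so trace(b^-1 a b^-1 a b a) = trace(a b a b^-1 a) trace(b) - trace(a b a b^-1 a b) = x^2*y^2*z - x*y^3 - 2*x*y*z^2 + y^2*z + z^3 + 2*x*y - 3*z
reduce: trace(b^-1 a b^-1 a b a^-1) = trace(b^-1 a b^-1 a b) trace(a) - trace(b^-1 a b^-1 a b a) = -x^2*y^2*z + x^3*y + x*y^3 + 2*x*y*z^2 - x^2*z - y^2*z - z^3 - 3*x*y + 3*z
reduce: trace(a^-2 b^-1 a b^-1 a b) = trace(b^-1 a b^-1 a b a^-1) trace(a) - trace(b^-1 a b^-1 a b) = -x^3*y^2*z + x^4*y + x^2*y^3 + 2*x^2*y*z^2 - x^3*z - x*y^2*z - x*z^3 - 4*x^2*y + 4*x*z + y
trace(b^-1 a^-2 b^-1 a b^-1 a) = trace(a^-2 b^-1 a b^-1 a) trace(b) - trace(a^-2 b^-1 a b^-1 a b) = x^3*y^2*z - x^4*y - x^2*y^3 - 2*x^2*y*z^2 + x^3*z + 2*x*y^2*z + x*z^3 + 3*x^2*y - y*z^2 - 4*x*z + y
trace(b^-1 a^-2 b^-1 a) = trace(a^-1 b^-1 a b^-1) trace(a) - trace(a^-1 b^-1 a b^-1 a)  (eliminate a^-1) = x^2*y*z - x^3 - x*y^2 - x*z^2 + y*z + 3*x
assemble the triple (trace(r) - 2; trace(r a) - x; trace(r b) - y)

x^2*y^2*z - x^3*y - x*y^3 - x*y*z^2 + y^2*z + 3*x*y - z - 2; x^3*y^2*z - x^4*y - x^2*y^3 - 2*x^2*y*z^2 + x^3*z + 2*x*y^2*z + x*z^3 + 3*x^2*y - y*z^2 - 4*x*z - x + y; x^2*y*z - x^3 - x*y^2 - x*z^2 + y*z + 3*x - y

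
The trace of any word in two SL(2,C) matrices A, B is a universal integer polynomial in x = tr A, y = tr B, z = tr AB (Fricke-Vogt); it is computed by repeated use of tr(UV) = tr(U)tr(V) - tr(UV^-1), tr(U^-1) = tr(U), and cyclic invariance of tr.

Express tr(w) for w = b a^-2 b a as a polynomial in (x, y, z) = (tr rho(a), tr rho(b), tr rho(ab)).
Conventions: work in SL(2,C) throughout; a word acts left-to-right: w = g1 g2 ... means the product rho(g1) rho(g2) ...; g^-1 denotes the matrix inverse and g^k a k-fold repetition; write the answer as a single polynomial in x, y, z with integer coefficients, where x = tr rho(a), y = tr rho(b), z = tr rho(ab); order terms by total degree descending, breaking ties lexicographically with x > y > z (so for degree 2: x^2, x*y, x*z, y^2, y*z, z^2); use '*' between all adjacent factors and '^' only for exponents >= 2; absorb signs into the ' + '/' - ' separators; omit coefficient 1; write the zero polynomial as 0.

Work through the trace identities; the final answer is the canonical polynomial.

x^2*y*z - x^3 - x*z^2 - y*z + 3*x

tr(b a b) = tr(b) * tr(a b) - tr(a)   [square of b] = y*z - x
next, tr(b a b a) = tr(b a) * tr(b a) - tr(1)   [split at a repeated b] = z^2 - 2
next, tr(a^-1 b a b) = tr(b a b) * tr(a) - tr(b a b a)   [inverse elimination on a] = x*y*z - x^2 - z^2 + 2
tr(b a^-2 b a) = tr(a^-1 b a b) * tr(a) - tr(a^-1 b a b a)   [inverse elimination on a] = x^2*y*z - x^3 - x*z^2 - y*z + 3*x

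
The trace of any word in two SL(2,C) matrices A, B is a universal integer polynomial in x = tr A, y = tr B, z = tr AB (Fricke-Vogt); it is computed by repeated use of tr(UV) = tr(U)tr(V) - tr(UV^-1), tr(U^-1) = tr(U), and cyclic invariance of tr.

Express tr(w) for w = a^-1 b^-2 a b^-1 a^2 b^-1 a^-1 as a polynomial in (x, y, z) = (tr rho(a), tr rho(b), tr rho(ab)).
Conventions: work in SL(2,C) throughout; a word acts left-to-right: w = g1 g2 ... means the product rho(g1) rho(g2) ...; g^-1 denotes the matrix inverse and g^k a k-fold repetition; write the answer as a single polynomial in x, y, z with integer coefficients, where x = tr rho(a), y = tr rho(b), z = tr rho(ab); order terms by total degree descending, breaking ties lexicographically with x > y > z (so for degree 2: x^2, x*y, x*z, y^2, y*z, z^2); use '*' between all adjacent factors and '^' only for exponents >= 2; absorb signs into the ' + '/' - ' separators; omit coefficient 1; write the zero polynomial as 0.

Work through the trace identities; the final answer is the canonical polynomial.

tr(a^2) = tr(a) tr(a) - tr(1) = x^2 - 2
tr(a^2 b) = tr(a) tr(b a) - tr(b) = x*z - y
tr(a^2 b^-1) = tr(a^2) tr(b) - tr(a^2 b) = x^2*y - x*z - y
tr(b^-1 a^2 b^-1) = tr(a^2 b^-1) tr(b) - tr(a^2) = x^2*y^2 - x*y*z - x^2 - y^2 + 2
tr(a b a b) = tr(a b) tr(a b) - tr(1)   [split at repeated a] = z^2 - 2
tr(b a b^-1 a) = tr(a b a) tr(b) - tr(a b a b) = x*y*z - y^2 - z^2 + 2
tr(a b^2 a) = tr(b) tr(a^2 b) - tr(a^2) = x*y*z - x^2 - y^2 + 2
tr(a b^2) = tr(b) tr(a b) - tr(a) = y*z - x
tr(b a^3 b) = tr(a) tr(a b^2 a) - tr(a b^2) = x^2*y*z - x^3 - x*y^2 - y*z + 3*x
tr(b a b a^2) = tr(a) tr(b a b a) - tr(b a b) = x*z^2 - y*z - x
tr(b a^3 b a) = tr(a) tr(b a b a^2) - tr(b a b a) = x^2*z^2 - x*y*z - x^2 - z^2 + 2
tr(a^2 b a^-1 b a) = tr(b a^3 b) tr(a) - tr(b a^3 b a) = x^3*y*z - x^4 - x^2*y^2 - x^2*z^2 + 4*x^2 + z^2 - 2
tr(a b a^2) = tr(a) tr(a b a) - tr(a b) = x^2*z - x*y - z
tr(b a b a^2 b) = tr(b) tr(a b a^2 b) - tr(a b a^2) = x*y*z^2 - x^2*z - y^2*z + z
tr(b a b a b a) = tr(b a b a) tr(b a) - tr(a b)   [split at repeated b] = z^3 - 3*z
tr(b a b a b) = tr(b) tr(a b a b) - tr(a b a) = y*z^2 - x*z - y
tr(b a b a^2 b a) = tr(a) tr(b a b a b a) - tr(b a b a b) = x*z^3 - y*z^2 - 2*x*z + y
tr(a^2 b a^-1 b a b) = tr(b a b a^2 b) tr(a) - tr(b a b a^2 b a) = x^2*y*z^2 - x^3*z - x*y^2*z - x*z^3 + y*z^2 + 3*x*z - y
tr(a^-1 b a b^-1 a^2 b) = tr(a^2 b a^-1 b a) tr(b) - tr(a^2 b a^-1 b a b) = x^3*y^2*z - x^4*y - x^2*y^3 - 2*x^2*y*z^2 + x^3*z + x*y^2*z + x*z^3 + 4*x^2*y - 3*x*z - y
tr(a b^-1 a^2 b^-1 a^-1 b) = tr(a^-1 b a b^-1 a^2) tr(b) - tr(a^-1 b a b^-1 a^2 b) = -x^3*y^2*z + x^4*y + x^2*y^3 + 2*x^2*y*z^2 - x^3*z - x*z^3 - 4*x^2*y - y^3 - y*z^2 + 3*x*z + 3*y
tr(a^-1 b^-1 a b^-1 a^2 b^-1) = tr(a b^-1 a^2 b^-1 a^-1) tr(b) - tr(a b^-1 a^2 b^-1 a^-1 b) = x^3*y^2*z - x^4*y - 2*x^2*y*z^2 + x^3*z - x*y^2*z + x*z^3 + 3*x^2*y + y*z^2 - 3*x*z - y
tr(a^3) = tr(a) tr(a^2) - tr(a) = x^3 - 3*x
tr(b^-1 a^3) = tr(a^3) tr(b) - tr(a^3 b) = x^3*y - x^2*z - 2*x*y + z
tr(a^2 b^-2 a) = tr(b^-1 a^3) tr(b) - tr(b^-1 a^3 b) = x^3*y^2 - x^2*y*z - x^3 - 2*x*y^2 + y*z + 3*x
tr(a b a^2 b^-1) = tr(a b a^2) tr(b) - tr(a b a^2 b) = x^2*y*z - x*y^2 - x*z^2 + x
tr(a^2 b^-2 a b) = tr(a b a^2 b^-1) tr(b) - tr(a b a^2) = x^2*y^2*z - x*y^3 - x*y*z^2 - x^2*z + 2*x*y + z
tr(b^-1 a b^-1 a^2 b^-1) = tr(a^2 b^-2 a) tr(b) - tr(a^2 b^-2 a b) = x^3*y^3 - 2*x^2*y^2*z - x^3*y - x*y^3 + x*y*z^2 + x^2*z + y^2*z + x*y - z
tr(a b^-1 a^2 b^-1 a^-2 b^-1) = tr(a^-1 b^-1 a b^-1 a^2 b^-1) tr(a) - tr(a^-1 b^-1 a b^-1 a^2 b^-1 a) = x^4*y^2*z - x^5*y - x^3*y^3 - 2*x^3*y*z^2 + x^4*z + x^2*y^2*z + x^2*z^3 + 4*x^3*y + x*y^3 - 4*x^2*z - y^2*z - 2*x*y + z
tr(a b^-1) = tr(a) tr(b) - tr(a b) = x*y - z
tr(a^2 b^-1 a^-1 b) = tr(b a^2 b^-1) tr(a) - tr(b a^2 b^-1 a) = -x^2*y*z + x^3 + x*y^2 + x*z^2 - 3*x
tr(b^-1 a^2 b^-1 a^-1) = tr(a^2 b^-1 a^-1) tr(b) - tr(a^2 b^-1 a^-1 b) = x^2*y*z - x^3 - x*z^2 - y*z + 3*x
tr(a^-1 b^-2 a b^-1 a^2 b^-1 a^-1) = tr(a b^-1 a^2 b^-1 a^-2 b^-1) tr(b) - tr(a b^-1 a^2 b^-1 a^-2) = x^4*y^3*z - x^5*y^2 - x^3*y^4 - 2*x^3*y^2*z^2 + x^4*y*z + x^2*y^3*z + x^2*y*z^3 + 4*x^3*y^2 + x*y^4 - 5*x^2*y*z - y^3*z + x^3 - 2*x*y^2 + x*z^2 + 2*y*z - 3*x

x^4*y^3*z - x^5*y^2 - x^3*y^4 - 2*x^3*y^2*z^2 + x^4*y*z + x^2*y^3*z + x^2*y*z^3 + 4*x^3*y^2 + x*y^4 - 5*x^2*y*z - y^3*z + x^3 - 2*x*y^2 + x*z^2 + 2*y*z - 3*x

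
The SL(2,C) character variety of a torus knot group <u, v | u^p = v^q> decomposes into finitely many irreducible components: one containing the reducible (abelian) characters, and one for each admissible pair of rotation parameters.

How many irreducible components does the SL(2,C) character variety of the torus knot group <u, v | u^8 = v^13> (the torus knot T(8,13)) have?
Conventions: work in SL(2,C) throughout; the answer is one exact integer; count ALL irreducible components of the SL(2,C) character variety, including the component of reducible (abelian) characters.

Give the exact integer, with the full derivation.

43

In the torus knot group T(8,13), u^8 = v^13 is central, so an irreducible representation sends it to +I or -I (Schur).
On an irreducible component, tr(u) is locked at 2*cos(pi*alpha/8) for some alpha in 1..7, and tr(v) at 2*cos(pi*beta/13) for some beta in 1..12.
u^8 = (-1)^alpha I and v^13 = (-1)^beta I must agree, so alpha and beta have equal parity.
Counting: 4 odd alphas x 6 odd betas + 3 even alphas x 6 even betas = 24 + 18 = 42.
Total: 42 irreducible-character components + 1 reducible (abelian) component = 43.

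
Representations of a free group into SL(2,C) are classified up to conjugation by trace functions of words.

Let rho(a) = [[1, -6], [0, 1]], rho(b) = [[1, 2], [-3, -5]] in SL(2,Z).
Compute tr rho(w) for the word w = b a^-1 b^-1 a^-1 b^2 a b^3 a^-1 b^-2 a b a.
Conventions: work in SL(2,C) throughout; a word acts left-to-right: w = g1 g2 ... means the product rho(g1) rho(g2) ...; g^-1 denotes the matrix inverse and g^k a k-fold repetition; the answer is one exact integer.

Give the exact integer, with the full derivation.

-4960937146

rho(b) = [[1, 2], [-3, -5]]
... * rho(a^-1) = [[1, 6], [0, 1]]  ->  [[1, 8], [-3, -23]]
... * rho(b^-1) = [[-5, -2], [3, 1]]  ->  [[19, 6], [-54, -17]]
... * rho(a^-1) = [[1, 6], [0, 1]]  ->  [[19, 120], [-54, -341]]
... * rho(b) = [[1, 2], [-3, -5]]  ->  [[-341, -562], [969, 1597]]
... * rho(b) = [[1, 2], [-3, -5]]  ->  [[1345, 2128], [-3822, -6047]]
... * rho(a) = [[1, -6], [0, 1]]  ->  [[1345, -5942], [-3822, 16885]]
... * rho(b) = [[1, 2], [-3, -5]]  ->  [[19171, 32400], [-54477, -92069]]
... * rho(b) = [[1, 2], [-3, -5]]  ->  [[-78029, -123658], [221730, 351391]]
... * rho(b) = [[1, 2], [-3, -5]]  ->  [[292945, 462232], [-832443, -1313495]]
... * rho(a^-1) = [[1, 6], [0, 1]]  ->  [[292945, 2219902], [-832443, -6308153]]
... * rho(b^-1) = [[-5, -2], [3, 1]]  ->  [[5194981, 1634012], [-14762244, -4643267]]
... * rho(b^-1) = [[-5, -2], [3, 1]]  ->  [[-21072869, -8755950], [59881419, 24881221]]
... * rho(a) = [[1, -6], [0, 1]]  ->  [[-21072869, 117681264], [59881419, -334407293]]
... * rho(b) = [[1, 2], [-3, -5]]  ->  [[-374116661, -630552058], [1063103298, 1791799303]]
... * rho(a) = [[1, -6], [0, 1]]  ->  [[-374116661, 1614147908], [1063103298, -4586820485]]
tr = -374116661 + -4586820485 = -4960937146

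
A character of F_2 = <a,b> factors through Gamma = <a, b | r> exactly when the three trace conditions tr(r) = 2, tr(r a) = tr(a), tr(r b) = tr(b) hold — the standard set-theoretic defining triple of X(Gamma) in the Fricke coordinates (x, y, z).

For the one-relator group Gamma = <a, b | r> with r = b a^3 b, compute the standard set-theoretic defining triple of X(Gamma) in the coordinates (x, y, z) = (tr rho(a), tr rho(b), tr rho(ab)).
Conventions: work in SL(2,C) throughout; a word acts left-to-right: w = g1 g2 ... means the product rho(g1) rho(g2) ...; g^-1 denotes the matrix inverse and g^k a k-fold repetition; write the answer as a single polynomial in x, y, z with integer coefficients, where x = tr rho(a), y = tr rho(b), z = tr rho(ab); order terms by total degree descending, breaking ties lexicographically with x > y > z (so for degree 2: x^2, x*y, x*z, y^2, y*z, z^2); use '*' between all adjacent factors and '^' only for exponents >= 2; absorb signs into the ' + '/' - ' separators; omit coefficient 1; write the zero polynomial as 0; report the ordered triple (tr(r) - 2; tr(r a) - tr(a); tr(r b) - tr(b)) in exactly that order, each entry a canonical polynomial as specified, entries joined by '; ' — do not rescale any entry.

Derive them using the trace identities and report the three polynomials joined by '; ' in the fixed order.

so tr(b^2 a) = tr(b) tr(a b) - tr(a) = y*z - x
tr(b^2) = tr(b) tr(b) - tr(1) = y^2 - 2
tr(b^2 a^2) = tr(a) tr(b^2 a) - tr(b^2) = x*y*z - x^2 - y^2 + 2
reduce: tr(b a^3 b) = tr(a) tr(b^2 a^2) - tr(b^2 a) = x^2*y*z - x^3 - x*y^2 - y*z + 3*x
reduce: tr(b a b a) = tr(b a) tr(b a) - tr(1)  (split on b) = z^2 - 2
reduce: tr(b a b a^2) = tr(a) tr(b a b a) - tr(b a b)  (reduce the a square) = x*z^2 - y*z - x
reduce: tr(b a^3 b a) = tr(a) tr(b a b a^2) - tr(b a b a)  (reduce the a square) = x^2*z^2 - x*y*z - x^2 - z^2 + 2
tr(a b a) = tr(a) tr(b a) - tr(b) = x*z - y
tr(a^3 b) = tr(a) tr(a b a) - tr(a b) = x^2*z - x*y - z
so tr(b a^3 b^2) = tr(b) tr(a^3 b^2) - tr(a^3 b) = x^2*y^2*z - x^3*y - x*y^3 - x^2*z - y^2*z + 4*x*y + z
assemble the triple (tr(r) - 2; tr(r a) - x; tr(r b) - y)

x^2*y*z - x^3 - x*y^2 - y*z + 3*x - 2; x^2*z^2 - x*y*z - x^2 - z^2 - x + 2; x^2*y^2*z - x^3*y - x*y^3 - x^2*z - y^2*z + 4*x*y - y + z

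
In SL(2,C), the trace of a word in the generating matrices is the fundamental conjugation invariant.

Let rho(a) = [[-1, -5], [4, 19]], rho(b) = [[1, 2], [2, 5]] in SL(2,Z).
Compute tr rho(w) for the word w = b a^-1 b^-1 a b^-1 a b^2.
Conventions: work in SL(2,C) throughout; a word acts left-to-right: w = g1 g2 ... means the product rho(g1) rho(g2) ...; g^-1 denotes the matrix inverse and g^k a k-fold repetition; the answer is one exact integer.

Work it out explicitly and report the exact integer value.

rho(b) = [[1, 2], [2, 5]]
... * rho(a^-1) = [[19, 5], [-4, -1]]  ->  [[11, 3], [18, 5]]
... * rho(b^-1) = [[5, -2], [-2, 1]]  ->  [[49, -19], [80, -31]]
... * rho(a) = [[-1, -5], [4, 19]]  ->  [[-125, -606], [-204, -989]]
... * rho(b^-1) = [[5, -2], [-2, 1]]  ->  [[587, -356], [958, -581]]
... * rho(a) = [[-1, -5], [4, 19]]  ->  [[-2011, -9699], [-3282, -15829]]
... * rho(b) = [[1, 2], [2, 5]]  ->  [[-21409, -52517], [-34940, -85709]]
... * rho(b) = [[1, 2], [2, 5]]  ->  [[-126443, -305403], [-206358, -498425]]
tr = -126443 + -498425 = -624868

-624868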